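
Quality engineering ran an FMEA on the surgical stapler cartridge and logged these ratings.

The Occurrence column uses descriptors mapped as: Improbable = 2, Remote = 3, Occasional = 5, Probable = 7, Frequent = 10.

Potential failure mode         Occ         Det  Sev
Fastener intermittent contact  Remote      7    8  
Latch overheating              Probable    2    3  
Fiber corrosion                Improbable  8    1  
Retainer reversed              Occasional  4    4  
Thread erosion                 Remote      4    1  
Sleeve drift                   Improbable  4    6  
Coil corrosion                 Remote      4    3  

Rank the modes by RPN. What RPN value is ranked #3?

48

RPN = Severity × Occurrence × Detection:
  Fastener intermittent contact: 8 × 3 × 7 = 168
  Latch overheating: 3 × 7 × 2 = 42
  Fiber corrosion: 1 × 2 × 8 = 16
  Retainer reversed: 4 × 5 × 4 = 80
  Thread erosion: 1 × 3 × 4 = 12
  Sleeve drift: 6 × 2 × 4 = 48
  Coil corrosion: 3 × 3 × 4 = 36
Sorted descending: 168, 80, 48, 42, 36, 16, 12.
The third-highest RPN is 48 (Sleeve drift).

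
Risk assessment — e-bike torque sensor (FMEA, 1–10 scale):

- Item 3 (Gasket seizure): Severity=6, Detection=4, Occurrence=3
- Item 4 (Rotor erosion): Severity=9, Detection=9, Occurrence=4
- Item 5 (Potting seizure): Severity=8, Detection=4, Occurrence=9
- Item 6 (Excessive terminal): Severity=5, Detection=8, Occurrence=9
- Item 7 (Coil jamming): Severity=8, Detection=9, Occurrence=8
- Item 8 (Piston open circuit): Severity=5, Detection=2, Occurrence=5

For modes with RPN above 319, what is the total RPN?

1260

RPN = Severity × Occurrence × Detection:
  Item 3: 6 × 3 × 4 = 72
  Item 4: 9 × 4 × 9 = 324
  Item 5: 8 × 9 × 4 = 288
  Item 6: 5 × 9 × 8 = 360
  Item 7: 8 × 8 × 9 = 576
  Item 8: 5 × 5 × 2 = 50
RPN > 319: Item 4 (324), Item 6 (360), Item 7 (576).
Sum: 324 + 360 + 576 = 1260.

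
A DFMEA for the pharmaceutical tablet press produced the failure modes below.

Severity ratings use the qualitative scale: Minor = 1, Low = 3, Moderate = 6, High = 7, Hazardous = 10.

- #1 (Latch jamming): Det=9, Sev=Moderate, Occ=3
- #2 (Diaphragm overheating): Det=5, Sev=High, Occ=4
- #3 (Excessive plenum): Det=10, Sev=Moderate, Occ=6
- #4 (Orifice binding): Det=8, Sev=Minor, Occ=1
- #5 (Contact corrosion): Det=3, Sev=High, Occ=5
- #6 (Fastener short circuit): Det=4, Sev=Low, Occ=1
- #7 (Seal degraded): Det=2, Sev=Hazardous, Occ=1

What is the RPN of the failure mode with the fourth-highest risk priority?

105

RPN = Severity × Occurrence × Detection:
  #1: 6 × 3 × 9 = 162
  #2: 7 × 4 × 5 = 140
  #3: 6 × 6 × 10 = 360
  #4: 1 × 1 × 8 = 8
  #5: 7 × 5 × 3 = 105
  #6: 3 × 1 × 4 = 12
  #7: 10 × 1 × 2 = 20
Sorted descending: 360, 162, 140, 105, 20, 12, 8.
The fourth-highest RPN is 105 (#5).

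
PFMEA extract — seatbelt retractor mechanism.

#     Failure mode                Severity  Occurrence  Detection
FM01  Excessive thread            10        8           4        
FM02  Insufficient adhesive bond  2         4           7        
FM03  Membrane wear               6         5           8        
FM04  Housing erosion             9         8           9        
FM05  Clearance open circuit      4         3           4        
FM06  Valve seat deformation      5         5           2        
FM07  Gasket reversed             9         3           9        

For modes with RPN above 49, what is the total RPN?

1557

RPN = Severity × Occurrence × Detection:
  FM01: 10 × 8 × 4 = 320
  FM02: 2 × 4 × 7 = 56
  FM03: 6 × 5 × 8 = 240
  FM04: 9 × 8 × 9 = 648
  FM05: 4 × 3 × 4 = 48
  FM06: 5 × 5 × 2 = 50
  FM07: 9 × 3 × 9 = 243
RPN > 49: FM01 (320), FM02 (56), FM03 (240), FM04 (648), FM06 (50), FM07 (243).
Sum: 320 + 56 + 240 + 648 + 50 + 243 = 1557.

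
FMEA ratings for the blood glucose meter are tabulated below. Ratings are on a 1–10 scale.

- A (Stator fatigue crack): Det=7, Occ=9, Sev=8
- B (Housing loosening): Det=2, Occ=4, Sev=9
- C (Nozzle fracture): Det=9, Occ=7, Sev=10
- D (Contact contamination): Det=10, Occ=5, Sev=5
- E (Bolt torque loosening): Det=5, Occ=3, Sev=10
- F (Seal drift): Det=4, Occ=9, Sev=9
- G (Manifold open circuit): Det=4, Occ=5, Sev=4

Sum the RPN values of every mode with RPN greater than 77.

RPN = Severity × Occurrence × Detection:
  A: 8 × 9 × 7 = 504
  B: 9 × 4 × 2 = 72
  C: 10 × 7 × 9 = 630
  D: 5 × 5 × 10 = 250
  E: 10 × 3 × 5 = 150
  F: 9 × 9 × 4 = 324
  G: 4 × 5 × 4 = 80
RPN > 77: A (504), C (630), D (250), E (150), F (324), G (80).
Sum: 504 + 630 + 250 + 150 + 324 + 80 = 1938.

1938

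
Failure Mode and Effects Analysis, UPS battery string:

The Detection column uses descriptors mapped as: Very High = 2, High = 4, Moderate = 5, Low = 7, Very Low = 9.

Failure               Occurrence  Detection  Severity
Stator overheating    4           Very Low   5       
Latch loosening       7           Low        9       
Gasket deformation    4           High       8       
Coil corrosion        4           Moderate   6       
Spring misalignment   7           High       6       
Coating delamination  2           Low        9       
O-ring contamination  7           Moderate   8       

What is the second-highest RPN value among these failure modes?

RPN = Severity × Occurrence × Detection:
  Stator overheating: 5 × 4 × 9 = 180
  Latch loosening: 9 × 7 × 7 = 441
  Gasket deformation: 8 × 4 × 4 = 128
  Coil corrosion: 6 × 4 × 5 = 120
  Spring misalignment: 6 × 7 × 4 = 168
  Coating delamination: 9 × 2 × 7 = 126
  O-ring contamination: 8 × 7 × 5 = 280
Sorted descending: 441, 280, 180, 168, 128, 126, 120.
The second-highest RPN is 280 (O-ring contamination).

280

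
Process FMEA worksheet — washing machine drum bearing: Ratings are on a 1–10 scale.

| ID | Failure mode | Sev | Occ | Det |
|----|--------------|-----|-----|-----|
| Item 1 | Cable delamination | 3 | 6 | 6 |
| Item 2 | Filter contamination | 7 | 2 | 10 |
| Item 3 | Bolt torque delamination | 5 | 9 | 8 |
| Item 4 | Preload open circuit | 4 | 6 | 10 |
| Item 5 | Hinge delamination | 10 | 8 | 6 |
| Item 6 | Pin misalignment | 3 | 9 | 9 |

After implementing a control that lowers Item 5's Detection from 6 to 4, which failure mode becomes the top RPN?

Item 3

RPN = Severity × Occurrence × Detection:
  Item 1: 3 × 6 × 6 = 108
  Item 2: 7 × 2 × 10 = 140
  Item 3: 5 × 9 × 8 = 360
  Item 4: 4 × 6 × 10 = 240
  Item 5: 10 × 8 × 6 = 480
  Item 6: 3 × 9 × 9 = 243
After action: Item 5 → 10 × 8 × 4 = 320.
Revised RPNs: Item 3=360, Item 5=320, Item 6=243, Item 4=240, Item 2=140, Item 1=108.
Highest is now Item 3 (360).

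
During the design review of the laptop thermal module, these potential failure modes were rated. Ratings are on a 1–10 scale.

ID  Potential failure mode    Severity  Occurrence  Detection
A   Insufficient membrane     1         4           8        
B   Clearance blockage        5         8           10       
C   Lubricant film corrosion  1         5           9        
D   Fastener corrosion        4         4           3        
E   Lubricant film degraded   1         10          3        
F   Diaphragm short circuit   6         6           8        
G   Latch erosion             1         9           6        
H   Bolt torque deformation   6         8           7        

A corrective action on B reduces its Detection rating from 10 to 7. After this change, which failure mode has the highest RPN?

RPN = Severity × Occurrence × Detection:
  A: 1 × 4 × 8 = 32
  B: 5 × 8 × 10 = 400
  C: 1 × 5 × 9 = 45
  D: 4 × 4 × 3 = 48
  E: 1 × 10 × 3 = 30
  F: 6 × 6 × 8 = 288
  G: 1 × 9 × 6 = 54
  H: 6 × 8 × 7 = 336
After action: B → 5 × 8 × 7 = 280.
Revised RPNs: H=336, F=288, B=280, G=54, D=48, C=45, A=32, E=30.
Highest is now H (336).

H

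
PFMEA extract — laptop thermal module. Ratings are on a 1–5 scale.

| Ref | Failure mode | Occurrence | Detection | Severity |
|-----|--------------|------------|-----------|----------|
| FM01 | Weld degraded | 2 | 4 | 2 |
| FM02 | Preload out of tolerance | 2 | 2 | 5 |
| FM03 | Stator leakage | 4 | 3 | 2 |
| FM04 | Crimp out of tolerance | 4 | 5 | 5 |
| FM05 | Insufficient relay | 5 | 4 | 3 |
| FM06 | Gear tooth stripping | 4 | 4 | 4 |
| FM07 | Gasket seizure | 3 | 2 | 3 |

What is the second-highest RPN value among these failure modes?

64

RPN = Severity × Occurrence × Detection:
  FM01: 2 × 2 × 4 = 16
  FM02: 5 × 2 × 2 = 20
  FM03: 2 × 4 × 3 = 24
  FM04: 5 × 4 × 5 = 100
  FM05: 3 × 5 × 4 = 60
  FM06: 4 × 4 × 4 = 64
  FM07: 3 × 3 × 2 = 18
Sorted descending: 100, 64, 60, 24, 20, 18, 16.
The second-highest RPN is 64 (FM06).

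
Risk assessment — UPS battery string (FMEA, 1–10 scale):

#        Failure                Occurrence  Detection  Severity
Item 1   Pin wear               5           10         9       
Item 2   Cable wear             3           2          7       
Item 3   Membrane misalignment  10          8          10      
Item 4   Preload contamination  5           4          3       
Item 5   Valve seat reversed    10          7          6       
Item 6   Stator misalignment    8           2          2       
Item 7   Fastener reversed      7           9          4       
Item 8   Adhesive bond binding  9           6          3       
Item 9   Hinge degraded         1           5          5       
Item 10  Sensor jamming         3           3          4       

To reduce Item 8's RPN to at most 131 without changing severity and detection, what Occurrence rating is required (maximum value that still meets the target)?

7

Item 8: S=3, O=9, D=6 → current RPN = 162.
Fixed product = 18. Need 18 × O ≤ 131, so O ≤ 131/18 = 7.28.
Maximum integer Occurrence rating = 7 (gives RPN 126; O=8 would give 144 > 131).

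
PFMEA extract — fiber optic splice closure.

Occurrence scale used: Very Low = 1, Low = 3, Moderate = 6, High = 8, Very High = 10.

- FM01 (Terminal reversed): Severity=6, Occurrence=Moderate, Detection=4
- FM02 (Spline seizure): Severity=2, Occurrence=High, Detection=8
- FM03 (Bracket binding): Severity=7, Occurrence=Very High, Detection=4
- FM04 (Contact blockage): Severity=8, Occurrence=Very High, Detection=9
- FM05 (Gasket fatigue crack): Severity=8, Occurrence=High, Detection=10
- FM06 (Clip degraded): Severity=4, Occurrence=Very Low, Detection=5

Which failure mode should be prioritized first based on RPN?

FM04

RPN = Severity × Occurrence × Detection:
  FM01: 6 × 6 × 4 = 144
  FM02: 2 × 8 × 8 = 128
  FM03: 7 × 10 × 4 = 280
  FM04: 8 × 10 × 9 = 720
  FM05: 8 × 8 × 10 = 640
  FM06: 4 × 1 × 5 = 20
Highest RPN is 720 → FM04.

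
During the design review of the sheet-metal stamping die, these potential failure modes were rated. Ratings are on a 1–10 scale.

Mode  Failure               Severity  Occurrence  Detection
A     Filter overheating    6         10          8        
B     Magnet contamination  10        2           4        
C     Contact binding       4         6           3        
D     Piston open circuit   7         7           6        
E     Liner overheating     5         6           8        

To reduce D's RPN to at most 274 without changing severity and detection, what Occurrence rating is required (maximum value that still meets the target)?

6

D: S=7, O=7, D=6 → current RPN = 294.
Fixed product = 42. Need 42 × O ≤ 274, so O ≤ 274/42 = 6.52.
Maximum integer Occurrence rating = 6 (gives RPN 252; O=7 would give 294 > 274).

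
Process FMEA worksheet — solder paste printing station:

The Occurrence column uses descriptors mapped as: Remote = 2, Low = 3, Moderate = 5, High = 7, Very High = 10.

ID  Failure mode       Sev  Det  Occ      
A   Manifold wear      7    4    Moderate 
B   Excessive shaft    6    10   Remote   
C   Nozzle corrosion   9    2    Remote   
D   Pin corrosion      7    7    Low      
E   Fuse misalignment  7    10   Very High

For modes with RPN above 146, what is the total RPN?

847

RPN = Severity × Occurrence × Detection:
  A: 7 × 5 × 4 = 140
  B: 6 × 2 × 10 = 120
  C: 9 × 2 × 2 = 36
  D: 7 × 3 × 7 = 147
  E: 7 × 10 × 10 = 700
RPN > 146: D (147), E (700).
Sum: 147 + 700 = 847.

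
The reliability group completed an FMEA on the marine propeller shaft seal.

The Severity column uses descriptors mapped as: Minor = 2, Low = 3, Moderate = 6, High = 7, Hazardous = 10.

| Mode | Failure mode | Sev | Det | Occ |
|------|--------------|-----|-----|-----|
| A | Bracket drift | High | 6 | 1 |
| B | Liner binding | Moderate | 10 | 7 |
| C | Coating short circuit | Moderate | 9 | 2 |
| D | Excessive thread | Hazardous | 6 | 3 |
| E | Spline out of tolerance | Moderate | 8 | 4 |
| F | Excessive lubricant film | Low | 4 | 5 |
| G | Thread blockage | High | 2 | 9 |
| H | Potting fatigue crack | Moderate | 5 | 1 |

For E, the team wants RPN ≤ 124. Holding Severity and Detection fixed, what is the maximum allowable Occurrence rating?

E: S=6, O=4, D=8 → current RPN = 192.
Fixed product = 48. Need 48 × O ≤ 124, so O ≤ 124/48 = 2.58.
Maximum integer Occurrence rating = 2 (gives RPN 96; O=3 would give 144 > 124).

2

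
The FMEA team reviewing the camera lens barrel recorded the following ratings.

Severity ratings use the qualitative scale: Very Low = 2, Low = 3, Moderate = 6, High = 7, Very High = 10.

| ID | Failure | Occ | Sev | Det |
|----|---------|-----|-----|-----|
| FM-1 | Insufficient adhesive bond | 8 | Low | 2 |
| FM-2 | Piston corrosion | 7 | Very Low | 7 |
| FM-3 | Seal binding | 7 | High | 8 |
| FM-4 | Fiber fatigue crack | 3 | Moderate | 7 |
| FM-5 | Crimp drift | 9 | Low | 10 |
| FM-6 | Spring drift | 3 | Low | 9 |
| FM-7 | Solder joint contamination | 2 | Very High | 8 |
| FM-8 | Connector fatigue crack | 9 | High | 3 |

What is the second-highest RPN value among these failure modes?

270

RPN = Severity × Occurrence × Detection:
  FM-1: 3 × 8 × 2 = 48
  FM-2: 2 × 7 × 7 = 98
  FM-3: 7 × 7 × 8 = 392
  FM-4: 6 × 3 × 7 = 126
  FM-5: 3 × 9 × 10 = 270
  FM-6: 3 × 3 × 9 = 81
  FM-7: 10 × 2 × 8 = 160
  FM-8: 7 × 9 × 3 = 189
Sorted descending: 392, 270, 189, 160, 126, 98, 81, 48.
The second-highest RPN is 270 (FM-5).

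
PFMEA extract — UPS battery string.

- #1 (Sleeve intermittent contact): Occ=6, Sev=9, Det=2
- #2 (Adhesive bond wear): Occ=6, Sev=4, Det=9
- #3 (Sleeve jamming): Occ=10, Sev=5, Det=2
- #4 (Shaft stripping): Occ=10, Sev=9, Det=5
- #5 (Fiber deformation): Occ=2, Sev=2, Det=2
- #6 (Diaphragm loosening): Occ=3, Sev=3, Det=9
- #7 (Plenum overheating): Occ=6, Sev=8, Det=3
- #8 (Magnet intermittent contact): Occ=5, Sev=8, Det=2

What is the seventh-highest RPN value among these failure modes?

RPN = Severity × Occurrence × Detection:
  #1: 9 × 6 × 2 = 108
  #2: 4 × 6 × 9 = 216
  #3: 5 × 10 × 2 = 100
  #4: 9 × 10 × 5 = 450
  #5: 2 × 2 × 2 = 8
  #6: 3 × 3 × 9 = 81
  #7: 8 × 6 × 3 = 144
  #8: 8 × 5 × 2 = 80
Sorted descending: 450, 216, 144, 108, 100, 81, 80, 8.
The seventh-highest RPN is 80 (#8).

80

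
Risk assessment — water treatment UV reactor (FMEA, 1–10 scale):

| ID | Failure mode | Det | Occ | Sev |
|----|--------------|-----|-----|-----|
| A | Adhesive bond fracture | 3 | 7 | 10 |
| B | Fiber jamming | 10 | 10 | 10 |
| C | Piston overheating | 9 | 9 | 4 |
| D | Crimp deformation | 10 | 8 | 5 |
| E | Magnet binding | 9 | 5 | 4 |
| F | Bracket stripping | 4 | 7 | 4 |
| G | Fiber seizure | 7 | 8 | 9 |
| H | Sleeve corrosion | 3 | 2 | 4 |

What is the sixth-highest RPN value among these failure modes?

RPN = Severity × Occurrence × Detection:
  A: 10 × 7 × 3 = 210
  B: 10 × 10 × 10 = 1000
  C: 4 × 9 × 9 = 324
  D: 5 × 8 × 10 = 400
  E: 4 × 5 × 9 = 180
  F: 4 × 7 × 4 = 112
  G: 9 × 8 × 7 = 504
  H: 4 × 2 × 3 = 24
Sorted descending: 1000, 504, 400, 324, 210, 180, 112, 24.
The sixth-highest RPN is 180 (E).

180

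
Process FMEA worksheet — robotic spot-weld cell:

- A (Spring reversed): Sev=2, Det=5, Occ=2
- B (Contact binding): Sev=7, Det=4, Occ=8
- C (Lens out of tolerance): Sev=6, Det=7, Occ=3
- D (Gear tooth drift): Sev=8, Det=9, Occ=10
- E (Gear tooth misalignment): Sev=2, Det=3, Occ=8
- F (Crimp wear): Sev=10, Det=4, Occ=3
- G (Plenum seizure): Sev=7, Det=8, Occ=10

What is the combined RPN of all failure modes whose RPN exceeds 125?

1630

RPN = Severity × Occurrence × Detection:
  A: 2 × 2 × 5 = 20
  B: 7 × 8 × 4 = 224
  C: 6 × 3 × 7 = 126
  D: 8 × 10 × 9 = 720
  E: 2 × 8 × 3 = 48
  F: 10 × 3 × 4 = 120
  G: 7 × 10 × 8 = 560
RPN > 125: B (224), C (126), D (720), G (560).
Sum: 224 + 126 + 720 + 560 = 1630.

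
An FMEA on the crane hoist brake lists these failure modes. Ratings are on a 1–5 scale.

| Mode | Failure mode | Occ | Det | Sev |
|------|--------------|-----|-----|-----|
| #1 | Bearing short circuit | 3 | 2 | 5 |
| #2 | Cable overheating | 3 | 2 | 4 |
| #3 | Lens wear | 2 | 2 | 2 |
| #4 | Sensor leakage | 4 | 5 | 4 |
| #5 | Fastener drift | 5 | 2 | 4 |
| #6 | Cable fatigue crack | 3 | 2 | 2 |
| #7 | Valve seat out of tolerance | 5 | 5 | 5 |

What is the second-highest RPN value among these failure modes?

80

RPN = Severity × Occurrence × Detection:
  #1: 5 × 3 × 2 = 30
  #2: 4 × 3 × 2 = 24
  #3: 2 × 2 × 2 = 8
  #4: 4 × 4 × 5 = 80
  #5: 4 × 5 × 2 = 40
  #6: 2 × 3 × 2 = 12
  #7: 5 × 5 × 5 = 125
Sorted descending: 125, 80, 40, 30, 24, 12, 8.
The second-highest RPN is 80 (#4).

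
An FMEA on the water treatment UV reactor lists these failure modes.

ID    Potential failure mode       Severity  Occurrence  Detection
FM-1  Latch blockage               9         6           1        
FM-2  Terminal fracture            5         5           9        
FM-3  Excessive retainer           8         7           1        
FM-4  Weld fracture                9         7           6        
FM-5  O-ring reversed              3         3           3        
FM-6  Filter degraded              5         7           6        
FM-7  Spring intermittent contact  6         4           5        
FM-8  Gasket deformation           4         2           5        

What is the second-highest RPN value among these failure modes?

RPN = Severity × Occurrence × Detection:
  FM-1: 9 × 6 × 1 = 54
  FM-2: 5 × 5 × 9 = 225
  FM-3: 8 × 7 × 1 = 56
  FM-4: 9 × 7 × 6 = 378
  FM-5: 3 × 3 × 3 = 27
  FM-6: 5 × 7 × 6 = 210
  FM-7: 6 × 4 × 5 = 120
  FM-8: 4 × 2 × 5 = 40
Sorted descending: 378, 225, 210, 120, 56, 54, 40, 27.
The second-highest RPN is 225 (FM-2).

225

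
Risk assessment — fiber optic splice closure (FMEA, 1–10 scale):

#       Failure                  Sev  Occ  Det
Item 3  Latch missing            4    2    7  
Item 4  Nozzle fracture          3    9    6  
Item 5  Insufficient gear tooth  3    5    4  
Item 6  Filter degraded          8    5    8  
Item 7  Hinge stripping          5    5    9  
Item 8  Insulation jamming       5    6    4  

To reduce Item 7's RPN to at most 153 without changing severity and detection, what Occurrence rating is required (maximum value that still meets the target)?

3

Item 7: S=5, O=5, D=9 → current RPN = 225.
Fixed product = 45. Need 45 × O ≤ 153, so O ≤ 153/45 = 3.40.
Maximum integer Occurrence rating = 3 (gives RPN 135; O=4 would give 180 > 153).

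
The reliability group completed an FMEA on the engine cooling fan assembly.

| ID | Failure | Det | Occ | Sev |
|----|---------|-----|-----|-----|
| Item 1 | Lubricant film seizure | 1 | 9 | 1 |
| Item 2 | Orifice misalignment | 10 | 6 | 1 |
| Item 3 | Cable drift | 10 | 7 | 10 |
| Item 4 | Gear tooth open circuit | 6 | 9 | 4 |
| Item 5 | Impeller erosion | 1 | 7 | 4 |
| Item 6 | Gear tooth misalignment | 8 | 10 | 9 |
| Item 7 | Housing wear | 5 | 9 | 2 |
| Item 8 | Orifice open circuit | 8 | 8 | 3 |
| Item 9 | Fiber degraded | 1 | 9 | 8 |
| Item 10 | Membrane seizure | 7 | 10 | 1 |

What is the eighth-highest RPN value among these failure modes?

RPN = Severity × Occurrence × Detection:
  Item 1: 1 × 9 × 1 = 9
  Item 2: 1 × 6 × 10 = 60
  Item 3: 10 × 7 × 10 = 700
  Item 4: 4 × 9 × 6 = 216
  Item 5: 4 × 7 × 1 = 28
  Item 6: 9 × 10 × 8 = 720
  Item 7: 2 × 9 × 5 = 90
  Item 8: 3 × 8 × 8 = 192
  Item 9: 8 × 9 × 1 = 72
  Item 10: 1 × 10 × 7 = 70
Sorted descending: 720, 700, 216, 192, 90, 72, 70, 60, 28, 9.
The eighth-highest RPN is 60 (Item 2).

60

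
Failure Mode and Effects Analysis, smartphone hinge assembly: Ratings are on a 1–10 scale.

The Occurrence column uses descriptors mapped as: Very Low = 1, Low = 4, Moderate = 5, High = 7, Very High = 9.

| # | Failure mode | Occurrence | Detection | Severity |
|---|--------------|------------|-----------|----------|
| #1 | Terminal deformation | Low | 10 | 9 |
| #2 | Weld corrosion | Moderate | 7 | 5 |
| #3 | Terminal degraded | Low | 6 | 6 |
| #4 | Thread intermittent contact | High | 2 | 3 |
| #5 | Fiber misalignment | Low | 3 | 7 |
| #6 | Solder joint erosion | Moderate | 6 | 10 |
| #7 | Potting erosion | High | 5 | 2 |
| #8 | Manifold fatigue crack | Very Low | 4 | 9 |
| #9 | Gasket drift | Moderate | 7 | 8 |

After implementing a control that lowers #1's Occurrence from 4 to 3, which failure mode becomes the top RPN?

#6

RPN = Severity × Occurrence × Detection:
  #1: 9 × 4 × 10 = 360
  #2: 5 × 5 × 7 = 175
  #3: 6 × 4 × 6 = 144
  #4: 3 × 7 × 2 = 42
  #5: 7 × 4 × 3 = 84
  #6: 10 × 5 × 6 = 300
  #7: 2 × 7 × 5 = 70
  #8: 9 × 1 × 4 = 36
  #9: 8 × 5 × 7 = 280
After action: #1 → 9 × 3 × 10 = 270.
Revised RPNs: #6=300, #9=280, #1=270, #2=175, #3=144, #5=84, #7=70, #4=42, #8=36.
Highest is now #6 (300).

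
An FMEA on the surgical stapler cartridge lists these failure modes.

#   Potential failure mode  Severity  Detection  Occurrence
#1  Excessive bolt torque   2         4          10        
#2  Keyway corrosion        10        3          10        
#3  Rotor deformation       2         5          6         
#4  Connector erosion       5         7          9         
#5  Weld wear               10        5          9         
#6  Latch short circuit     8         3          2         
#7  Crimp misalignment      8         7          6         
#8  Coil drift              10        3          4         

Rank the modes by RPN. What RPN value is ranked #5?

120

RPN = Severity × Occurrence × Detection:
  #1: 2 × 10 × 4 = 80
  #2: 10 × 10 × 3 = 300
  #3: 2 × 6 × 5 = 60
  #4: 5 × 9 × 7 = 315
  #5: 10 × 9 × 5 = 450
  #6: 8 × 2 × 3 = 48
  #7: 8 × 6 × 7 = 336
  #8: 10 × 4 × 3 = 120
Sorted descending: 450, 336, 315, 300, 120, 80, 60, 48.
The fifth-highest RPN is 120 (#8).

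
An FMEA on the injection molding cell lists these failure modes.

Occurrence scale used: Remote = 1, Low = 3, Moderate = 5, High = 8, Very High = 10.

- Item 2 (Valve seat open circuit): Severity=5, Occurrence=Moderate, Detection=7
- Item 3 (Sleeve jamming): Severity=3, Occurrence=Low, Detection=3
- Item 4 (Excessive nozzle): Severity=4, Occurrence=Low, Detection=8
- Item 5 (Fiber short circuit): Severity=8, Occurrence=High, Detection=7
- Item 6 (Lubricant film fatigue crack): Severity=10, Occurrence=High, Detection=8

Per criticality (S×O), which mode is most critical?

Criticality = Severity × Occurrence:
  Item 2: 5 × 5 = 25
  Item 3: 3 × 3 = 9
  Item 4: 4 × 3 = 12
  Item 5: 8 × 8 = 64
  Item 6: 10 × 8 = 80
Highest criticality is 80 → Item 6.

Item 6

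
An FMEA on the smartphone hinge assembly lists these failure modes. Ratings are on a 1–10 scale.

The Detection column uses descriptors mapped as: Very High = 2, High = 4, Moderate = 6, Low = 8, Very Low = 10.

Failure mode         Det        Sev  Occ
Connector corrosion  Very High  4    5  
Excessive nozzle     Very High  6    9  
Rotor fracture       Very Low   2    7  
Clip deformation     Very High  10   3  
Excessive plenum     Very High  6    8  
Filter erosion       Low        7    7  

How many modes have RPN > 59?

5

RPN = Severity × Occurrence × Detection:
  Connector corrosion: 4 × 5 × 2 = 40
  Excessive nozzle: 6 × 9 × 2 = 108
  Rotor fracture: 2 × 7 × 10 = 140
  Clip deformation: 10 × 3 × 2 = 60
  Excessive plenum: 6 × 8 × 2 = 96
  Filter erosion: 7 × 7 × 8 = 392
Modes with RPN > 59: Excessive nozzle (108), Rotor fracture (140), Clip deformation (60), Excessive plenum (96), Filter erosion (392) → 5.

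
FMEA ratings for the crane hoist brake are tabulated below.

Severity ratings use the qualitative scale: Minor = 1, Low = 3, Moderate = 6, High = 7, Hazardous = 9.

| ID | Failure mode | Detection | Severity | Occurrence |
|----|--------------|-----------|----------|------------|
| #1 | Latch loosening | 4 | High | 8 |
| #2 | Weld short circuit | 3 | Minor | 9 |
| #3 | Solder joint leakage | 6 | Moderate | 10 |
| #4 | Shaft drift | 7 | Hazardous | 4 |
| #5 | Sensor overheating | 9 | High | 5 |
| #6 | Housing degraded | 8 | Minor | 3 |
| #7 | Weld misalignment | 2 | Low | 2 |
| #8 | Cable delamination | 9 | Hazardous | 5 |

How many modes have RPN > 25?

6

RPN = Severity × Occurrence × Detection:
  #1: 7 × 8 × 4 = 224
  #2: 1 × 9 × 3 = 27
  #3: 6 × 10 × 6 = 360
  #4: 9 × 4 × 7 = 252
  #5: 7 × 5 × 9 = 315
  #6: 1 × 3 × 8 = 24
  #7: 3 × 2 × 2 = 12
  #8: 9 × 5 × 9 = 405
Modes with RPN > 25: #1 (224), #2 (27), #3 (360), #4 (252), #5 (315), #8 (405) → 6.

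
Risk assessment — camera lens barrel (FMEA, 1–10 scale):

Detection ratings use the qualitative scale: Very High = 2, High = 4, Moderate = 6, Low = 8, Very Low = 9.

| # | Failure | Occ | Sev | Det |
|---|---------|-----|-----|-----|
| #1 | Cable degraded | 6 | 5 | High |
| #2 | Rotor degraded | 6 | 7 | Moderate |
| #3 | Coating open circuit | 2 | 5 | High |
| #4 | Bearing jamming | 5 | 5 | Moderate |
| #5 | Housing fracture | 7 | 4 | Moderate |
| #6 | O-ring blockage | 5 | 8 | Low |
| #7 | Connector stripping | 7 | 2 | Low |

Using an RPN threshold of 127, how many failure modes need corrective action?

4

RPN = Severity × Occurrence × Detection:
  #1: 5 × 6 × 4 = 120
  #2: 7 × 6 × 6 = 252
  #3: 5 × 2 × 4 = 40
  #4: 5 × 5 × 6 = 150
  #5: 4 × 7 × 6 = 168
  #6: 8 × 5 × 8 = 320
  #7: 2 × 7 × 8 = 112
Modes with RPN ≥ 127: #2 (252), #4 (150), #5 (168), #6 (320) → 4.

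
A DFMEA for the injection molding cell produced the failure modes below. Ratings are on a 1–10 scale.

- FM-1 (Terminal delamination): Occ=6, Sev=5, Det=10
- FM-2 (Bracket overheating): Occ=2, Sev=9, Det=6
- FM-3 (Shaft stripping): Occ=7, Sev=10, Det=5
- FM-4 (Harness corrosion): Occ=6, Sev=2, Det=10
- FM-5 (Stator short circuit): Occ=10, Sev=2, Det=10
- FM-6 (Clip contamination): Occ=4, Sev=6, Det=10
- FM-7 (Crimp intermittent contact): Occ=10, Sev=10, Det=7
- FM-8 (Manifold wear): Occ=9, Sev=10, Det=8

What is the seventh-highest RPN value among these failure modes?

RPN = Severity × Occurrence × Detection:
  FM-1: 5 × 6 × 10 = 300
  FM-2: 9 × 2 × 6 = 108
  FM-3: 10 × 7 × 5 = 350
  FM-4: 2 × 6 × 10 = 120
  FM-5: 2 × 10 × 10 = 200
  FM-6: 6 × 4 × 10 = 240
  FM-7: 10 × 10 × 7 = 700
  FM-8: 10 × 9 × 8 = 720
Sorted descending: 720, 700, 350, 300, 240, 200, 120, 108.
The seventh-highest RPN is 120 (FM-4).

120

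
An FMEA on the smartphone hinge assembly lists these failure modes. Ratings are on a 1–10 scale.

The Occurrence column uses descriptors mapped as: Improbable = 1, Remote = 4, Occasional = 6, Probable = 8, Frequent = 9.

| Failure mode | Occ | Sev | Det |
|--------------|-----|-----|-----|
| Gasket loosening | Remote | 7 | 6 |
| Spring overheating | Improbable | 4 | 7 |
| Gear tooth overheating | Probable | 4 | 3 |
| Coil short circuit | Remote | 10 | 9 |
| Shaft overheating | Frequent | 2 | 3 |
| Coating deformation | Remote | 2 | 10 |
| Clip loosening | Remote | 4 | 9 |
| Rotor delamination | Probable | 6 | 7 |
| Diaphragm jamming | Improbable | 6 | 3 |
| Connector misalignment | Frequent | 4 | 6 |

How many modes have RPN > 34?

8

RPN = Severity × Occurrence × Detection:
  Gasket loosening: 7 × 4 × 6 = 168
  Spring overheating: 4 × 1 × 7 = 28
  Gear tooth overheating: 4 × 8 × 3 = 96
  Coil short circuit: 10 × 4 × 9 = 360
  Shaft overheating: 2 × 9 × 3 = 54
  Coating deformation: 2 × 4 × 10 = 80
  Clip loosening: 4 × 4 × 9 = 144
  Rotor delamination: 6 × 8 × 7 = 336
  Diaphragm jamming: 6 × 1 × 3 = 18
  Connector misalignment: 4 × 9 × 6 = 216
Modes with RPN > 34: Gasket loosening (168), Gear tooth overheating (96), Coil short circuit (360), Shaft overheating (54), Coating deformation (80), Clip loosening (144), Rotor delamination (336), Connector misalignment (216) → 8.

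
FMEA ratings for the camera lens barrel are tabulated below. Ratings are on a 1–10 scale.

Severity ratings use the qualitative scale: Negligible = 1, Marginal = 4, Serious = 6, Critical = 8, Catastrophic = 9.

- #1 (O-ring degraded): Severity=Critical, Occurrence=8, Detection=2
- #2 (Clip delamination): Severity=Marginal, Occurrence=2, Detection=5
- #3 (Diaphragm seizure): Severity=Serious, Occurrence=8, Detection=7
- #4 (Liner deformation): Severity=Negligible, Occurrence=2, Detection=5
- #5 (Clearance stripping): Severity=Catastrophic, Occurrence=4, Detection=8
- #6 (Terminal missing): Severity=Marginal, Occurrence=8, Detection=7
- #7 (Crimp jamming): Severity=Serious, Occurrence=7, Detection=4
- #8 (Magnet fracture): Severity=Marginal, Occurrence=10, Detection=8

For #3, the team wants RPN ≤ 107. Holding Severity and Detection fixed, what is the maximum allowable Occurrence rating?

2

#3: S=6, O=8, D=7 → current RPN = 336.
Fixed product = 42. Need 42 × O ≤ 107, so O ≤ 107/42 = 2.55.
Maximum integer Occurrence rating = 2 (gives RPN 84; O=3 would give 126 > 107).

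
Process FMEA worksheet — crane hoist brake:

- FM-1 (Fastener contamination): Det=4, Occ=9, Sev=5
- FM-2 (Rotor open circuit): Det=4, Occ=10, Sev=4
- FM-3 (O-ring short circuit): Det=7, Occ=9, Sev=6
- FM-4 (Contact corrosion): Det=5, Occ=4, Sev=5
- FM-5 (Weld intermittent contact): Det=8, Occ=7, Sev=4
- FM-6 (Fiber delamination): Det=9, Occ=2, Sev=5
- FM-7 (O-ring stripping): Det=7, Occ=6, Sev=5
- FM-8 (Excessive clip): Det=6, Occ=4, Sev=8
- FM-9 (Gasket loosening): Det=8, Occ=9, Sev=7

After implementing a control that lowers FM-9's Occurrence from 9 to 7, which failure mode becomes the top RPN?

RPN = Severity × Occurrence × Detection:
  FM-1: 5 × 9 × 4 = 180
  FM-2: 4 × 10 × 4 = 160
  FM-3: 6 × 9 × 7 = 378
  FM-4: 5 × 4 × 5 = 100
  FM-5: 4 × 7 × 8 = 224
  FM-6: 5 × 2 × 9 = 90
  FM-7: 5 × 6 × 7 = 210
  FM-8: 8 × 4 × 6 = 192
  FM-9: 7 × 9 × 8 = 504
After action: FM-9 → 7 × 7 × 8 = 392.
Revised RPNs: FM-9=392, FM-3=378, FM-5=224, FM-7=210, FM-8=192, FM-1=180, FM-2=160, FM-4=100, FM-6=90.
Highest is now FM-9 (392).

FM-9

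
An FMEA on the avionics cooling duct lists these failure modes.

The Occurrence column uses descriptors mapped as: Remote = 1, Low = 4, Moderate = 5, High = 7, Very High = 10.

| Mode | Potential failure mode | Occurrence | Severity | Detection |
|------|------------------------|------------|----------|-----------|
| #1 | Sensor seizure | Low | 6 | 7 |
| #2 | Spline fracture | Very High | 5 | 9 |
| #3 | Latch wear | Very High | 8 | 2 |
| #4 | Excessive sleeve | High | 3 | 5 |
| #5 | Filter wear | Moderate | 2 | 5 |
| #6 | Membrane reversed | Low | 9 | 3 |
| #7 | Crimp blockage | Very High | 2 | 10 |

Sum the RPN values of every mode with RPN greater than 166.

818

RPN = Severity × Occurrence × Detection:
  #1: 6 × 4 × 7 = 168
  #2: 5 × 10 × 9 = 450
  #3: 8 × 10 × 2 = 160
  #4: 3 × 7 × 5 = 105
  #5: 2 × 5 × 5 = 50
  #6: 9 × 4 × 3 = 108
  #7: 2 × 10 × 10 = 200
RPN > 166: #1 (168), #2 (450), #7 (200).
Sum: 168 + 450 + 200 = 818.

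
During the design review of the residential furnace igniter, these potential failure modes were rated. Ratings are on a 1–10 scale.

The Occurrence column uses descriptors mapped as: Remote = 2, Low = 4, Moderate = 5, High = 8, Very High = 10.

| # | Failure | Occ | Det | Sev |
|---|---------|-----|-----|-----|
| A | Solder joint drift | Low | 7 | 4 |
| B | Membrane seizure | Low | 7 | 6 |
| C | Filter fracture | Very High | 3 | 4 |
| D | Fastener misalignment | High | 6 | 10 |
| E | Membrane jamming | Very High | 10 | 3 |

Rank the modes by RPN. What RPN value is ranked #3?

RPN = Severity × Occurrence × Detection:
  A: 4 × 4 × 7 = 112
  B: 6 × 4 × 7 = 168
  C: 4 × 10 × 3 = 120
  D: 10 × 8 × 6 = 480
  E: 3 × 10 × 10 = 300
Sorted descending: 480, 300, 168, 120, 112.
The third-highest RPN is 168 (B).

168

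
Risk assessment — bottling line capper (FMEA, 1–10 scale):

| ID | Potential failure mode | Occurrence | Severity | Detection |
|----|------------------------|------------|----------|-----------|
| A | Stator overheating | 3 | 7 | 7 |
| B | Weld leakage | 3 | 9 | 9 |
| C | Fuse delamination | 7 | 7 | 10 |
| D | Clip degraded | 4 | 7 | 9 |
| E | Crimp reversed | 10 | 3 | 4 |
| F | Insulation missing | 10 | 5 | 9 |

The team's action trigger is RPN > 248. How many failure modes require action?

3

RPN = Severity × Occurrence × Detection:
  A: 7 × 3 × 7 = 147
  B: 9 × 3 × 9 = 243
  C: 7 × 7 × 10 = 490
  D: 7 × 4 × 9 = 252
  E: 3 × 10 × 4 = 120
  F: 5 × 10 × 9 = 450
Modes with RPN > 248: C (490), D (252), F (450) → 3.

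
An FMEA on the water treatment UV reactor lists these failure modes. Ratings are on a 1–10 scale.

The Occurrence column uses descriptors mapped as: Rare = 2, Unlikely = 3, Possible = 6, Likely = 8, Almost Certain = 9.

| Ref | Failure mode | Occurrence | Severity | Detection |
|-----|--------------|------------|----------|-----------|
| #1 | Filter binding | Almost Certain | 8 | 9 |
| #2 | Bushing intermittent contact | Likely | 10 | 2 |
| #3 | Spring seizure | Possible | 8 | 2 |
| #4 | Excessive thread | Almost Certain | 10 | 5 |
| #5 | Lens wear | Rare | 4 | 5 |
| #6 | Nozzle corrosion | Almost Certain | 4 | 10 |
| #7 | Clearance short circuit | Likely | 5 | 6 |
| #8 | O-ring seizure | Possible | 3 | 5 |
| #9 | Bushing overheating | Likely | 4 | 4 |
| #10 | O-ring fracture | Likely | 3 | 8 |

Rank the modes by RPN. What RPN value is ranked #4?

240

RPN = Severity × Occurrence × Detection:
  #1: 8 × 9 × 9 = 648
  #2: 10 × 8 × 2 = 160
  #3: 8 × 6 × 2 = 96
  #4: 10 × 9 × 5 = 450
  #5: 4 × 2 × 5 = 40
  #6: 4 × 9 × 10 = 360
  #7: 5 × 8 × 6 = 240
  #8: 3 × 6 × 5 = 90
  #9: 4 × 8 × 4 = 128
  #10: 3 × 8 × 8 = 192
Sorted descending: 648, 450, 360, 240, 192, 160, 128, 96, 90, 40.
The fourth-highest RPN is 240 (#7).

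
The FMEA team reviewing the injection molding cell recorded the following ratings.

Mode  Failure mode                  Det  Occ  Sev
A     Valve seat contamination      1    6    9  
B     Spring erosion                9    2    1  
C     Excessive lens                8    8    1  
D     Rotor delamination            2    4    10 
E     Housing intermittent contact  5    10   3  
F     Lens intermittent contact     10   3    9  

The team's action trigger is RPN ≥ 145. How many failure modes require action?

RPN = Severity × Occurrence × Detection:
  A: 9 × 6 × 1 = 54
  B: 1 × 2 × 9 = 18
  C: 1 × 8 × 8 = 64
  D: 10 × 4 × 2 = 80
  E: 3 × 10 × 5 = 150
  F: 9 × 3 × 10 = 270
Modes with RPN ≥ 145: E (150), F (270) → 2.

2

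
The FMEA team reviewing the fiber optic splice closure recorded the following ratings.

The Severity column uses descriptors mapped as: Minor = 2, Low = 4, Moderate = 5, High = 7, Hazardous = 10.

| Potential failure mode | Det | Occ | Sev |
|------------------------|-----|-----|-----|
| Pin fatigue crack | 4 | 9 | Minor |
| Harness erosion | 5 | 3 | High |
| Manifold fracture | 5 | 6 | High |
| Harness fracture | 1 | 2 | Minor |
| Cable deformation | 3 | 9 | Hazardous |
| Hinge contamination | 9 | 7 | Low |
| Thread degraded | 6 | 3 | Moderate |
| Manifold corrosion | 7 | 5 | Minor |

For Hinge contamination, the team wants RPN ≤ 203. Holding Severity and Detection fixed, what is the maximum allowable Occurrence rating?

Hinge contamination: S=4, O=7, D=9 → current RPN = 252.
Fixed product = 36. Need 36 × O ≤ 203, so O ≤ 203/36 = 5.64.
Maximum integer Occurrence rating = 5 (gives RPN 180; O=6 would give 216 > 203).

5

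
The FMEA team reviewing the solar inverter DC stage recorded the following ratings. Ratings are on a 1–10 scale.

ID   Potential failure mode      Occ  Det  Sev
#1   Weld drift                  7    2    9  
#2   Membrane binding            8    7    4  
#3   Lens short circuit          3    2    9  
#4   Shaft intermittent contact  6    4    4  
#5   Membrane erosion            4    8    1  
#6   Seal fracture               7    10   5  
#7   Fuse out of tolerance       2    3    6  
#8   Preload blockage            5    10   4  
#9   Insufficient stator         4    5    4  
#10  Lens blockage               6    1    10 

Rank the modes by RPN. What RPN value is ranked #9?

RPN = Severity × Occurrence × Detection:
  #1: 9 × 7 × 2 = 126
  #2: 4 × 8 × 7 = 224
  #3: 9 × 3 × 2 = 54
  #4: 4 × 6 × 4 = 96
  #5: 1 × 4 × 8 = 32
  #6: 5 × 7 × 10 = 350
  #7: 6 × 2 × 3 = 36
  #8: 4 × 5 × 10 = 200
  #9: 4 × 4 × 5 = 80
  #10: 10 × 6 × 1 = 60
Sorted descending: 350, 224, 200, 126, 96, 80, 60, 54, 36, 32.
The 9th-highest RPN is 36 (#7).

36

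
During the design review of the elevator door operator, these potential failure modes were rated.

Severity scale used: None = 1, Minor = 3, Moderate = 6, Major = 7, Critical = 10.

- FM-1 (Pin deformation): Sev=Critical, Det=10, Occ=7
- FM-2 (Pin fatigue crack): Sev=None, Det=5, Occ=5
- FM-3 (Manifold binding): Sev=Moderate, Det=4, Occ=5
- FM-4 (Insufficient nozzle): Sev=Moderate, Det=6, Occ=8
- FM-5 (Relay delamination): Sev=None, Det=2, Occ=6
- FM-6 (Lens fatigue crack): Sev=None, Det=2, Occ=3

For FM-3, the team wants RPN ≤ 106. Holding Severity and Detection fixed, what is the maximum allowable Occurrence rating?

4

FM-3: S=6, O=5, D=4 → current RPN = 120.
Fixed product = 24. Need 24 × O ≤ 106, so O ≤ 106/24 = 4.42.
Maximum integer Occurrence rating = 4 (gives RPN 96; O=5 would give 120 > 106).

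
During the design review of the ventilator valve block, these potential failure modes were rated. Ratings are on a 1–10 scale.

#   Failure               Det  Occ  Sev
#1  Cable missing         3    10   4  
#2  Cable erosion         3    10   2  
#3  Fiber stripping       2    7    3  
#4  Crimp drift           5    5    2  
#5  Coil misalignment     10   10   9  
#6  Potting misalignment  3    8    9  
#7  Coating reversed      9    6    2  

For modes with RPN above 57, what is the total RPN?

RPN = Severity × Occurrence × Detection:
  #1: 4 × 10 × 3 = 120
  #2: 2 × 10 × 3 = 60
  #3: 3 × 7 × 2 = 42
  #4: 2 × 5 × 5 = 50
  #5: 9 × 10 × 10 = 900
  #6: 9 × 8 × 3 = 216
  #7: 2 × 6 × 9 = 108
RPN > 57: #1 (120), #2 (60), #5 (900), #6 (216), #7 (108).
Sum: 120 + 60 + 900 + 216 + 108 = 1404.

1404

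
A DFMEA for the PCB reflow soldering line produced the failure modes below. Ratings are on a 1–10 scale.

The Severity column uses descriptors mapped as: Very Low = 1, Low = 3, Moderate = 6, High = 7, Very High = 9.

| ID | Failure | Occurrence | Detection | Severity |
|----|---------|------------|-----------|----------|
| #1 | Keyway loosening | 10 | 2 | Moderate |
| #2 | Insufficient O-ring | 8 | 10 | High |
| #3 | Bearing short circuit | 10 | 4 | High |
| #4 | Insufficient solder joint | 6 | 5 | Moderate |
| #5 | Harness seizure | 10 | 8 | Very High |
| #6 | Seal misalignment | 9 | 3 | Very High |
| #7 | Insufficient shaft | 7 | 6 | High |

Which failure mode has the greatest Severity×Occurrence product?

#5

Criticality = Severity × Occurrence:
  #1: 6 × 10 = 60
  #2: 7 × 8 = 56
  #3: 7 × 10 = 70
  #4: 6 × 6 = 36
  #5: 9 × 10 = 90
  #6: 9 × 9 = 81
  #7: 7 × 7 = 49
Highest criticality is 90 → #5.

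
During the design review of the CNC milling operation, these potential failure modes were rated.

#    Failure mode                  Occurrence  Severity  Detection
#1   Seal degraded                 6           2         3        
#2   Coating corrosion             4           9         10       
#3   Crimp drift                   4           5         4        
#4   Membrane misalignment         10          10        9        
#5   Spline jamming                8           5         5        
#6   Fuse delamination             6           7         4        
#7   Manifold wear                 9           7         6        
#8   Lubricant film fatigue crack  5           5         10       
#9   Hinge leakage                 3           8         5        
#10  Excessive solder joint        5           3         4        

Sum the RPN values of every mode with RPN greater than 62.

RPN = Severity × Occurrence × Detection:
  #1: 2 × 6 × 3 = 36
  #2: 9 × 4 × 10 = 360
  #3: 5 × 4 × 4 = 80
  #4: 10 × 10 × 9 = 900
  #5: 5 × 8 × 5 = 200
  #6: 7 × 6 × 4 = 168
  #7: 7 × 9 × 6 = 378
  #8: 5 × 5 × 10 = 250
  #9: 8 × 3 × 5 = 120
  #10: 3 × 5 × 4 = 60
RPN > 62: #2 (360), #3 (80), #4 (900), #5 (200), #6 (168), #7 (378), #8 (250), #9 (120).
Sum: 360 + 80 + 900 + 200 + 168 + 378 + 250 + 120 = 2456.

2456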